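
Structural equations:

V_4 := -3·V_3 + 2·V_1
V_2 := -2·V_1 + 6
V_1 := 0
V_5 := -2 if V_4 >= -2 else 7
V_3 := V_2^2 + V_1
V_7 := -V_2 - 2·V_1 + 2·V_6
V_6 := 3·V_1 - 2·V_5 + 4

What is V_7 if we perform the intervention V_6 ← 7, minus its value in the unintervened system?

Intervening sets V_6 = 7 and removes its equation (V_6 := 3·V_1 - 2·V_5 + 4).
V_2 = -2·V_1 + 6  [with V_1=0]  = 6
V_7 = -V_2 - 2·V_1 + 2·V_6  [with V_2=6, V_1=0, V_6=7]  = 8
Without intervention: V_2 = -2·V_1 + 6  [with V_1=0]  = 6; V_3 = V_2^2 + V_1  [with V_2=6, V_1=0]  = 36; V_4 = -3·V_3 + 2·V_1  [with V_3=36, V_1=0]  = -108; V_5 = -2 if V_4 >= -2 else 7  [with V_4=-108]  = 7; V_6 = 3·V_1 - 2·V_5 + 4  [with V_1=0, V_5=7]  = -10; V_7 = -V_2 - 2·V_1 + 2·V_6  [with V_2=6, V_1=0, V_6=-10]  = -26.
Change = 8 − (-26) = 34.

34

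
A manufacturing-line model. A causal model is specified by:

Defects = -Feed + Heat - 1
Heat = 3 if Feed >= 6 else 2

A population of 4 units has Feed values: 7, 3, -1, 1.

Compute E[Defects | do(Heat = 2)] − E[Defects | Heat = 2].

-1.5

The intervention sets Heat=2 in all 4 units regardless of Feed. Recomputing Defects per unit gives -6, -2, 2, 0; average -1.5.
E[Defects|Heat=2] averages over only the 3 units with Heat=2 (Feed = 3, -1, 1): Defects = -2, 2, 0, mean 0.
Difference = -1.5 − 0 = -1.5.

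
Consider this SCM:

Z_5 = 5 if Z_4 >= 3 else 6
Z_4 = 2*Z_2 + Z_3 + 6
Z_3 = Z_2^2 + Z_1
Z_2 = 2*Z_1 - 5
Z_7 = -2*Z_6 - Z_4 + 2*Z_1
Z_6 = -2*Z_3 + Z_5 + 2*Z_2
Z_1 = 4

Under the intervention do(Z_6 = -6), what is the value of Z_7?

Intervening sets Z_6 = -6 and removes its equation (Z_6 = -2*Z_3 + Z_5 + 2*Z_2).
Z_2 = 2*Z_1 - 5  [with Z_1=4]  = 3
Z_3 = Z_2^2 + Z_1  [with Z_2=3, Z_1=4]  = 13
Z_4 = 2*Z_2 + Z_3 + 6  [with Z_2=3, Z_3=13]  = 25
Z_7 = -2*Z_6 - Z_4 + 2*Z_1  [with Z_6=-6, Z_4=25, Z_1=4]  = -5

-5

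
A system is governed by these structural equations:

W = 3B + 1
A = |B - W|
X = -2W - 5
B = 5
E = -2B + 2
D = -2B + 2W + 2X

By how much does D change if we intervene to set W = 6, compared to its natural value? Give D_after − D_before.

do(W=6) replaces the equation W = 3B + 1 with the constant W = 6.
X = -2W - 5  [with W=6]  = -17
D = -2B + 2W + 2X  [with B=5, W=6, X=-17]  = -32
Without intervention: W = 3B + 1  [with B=5]  = 16; X = -2W - 5  [with W=16]  = -37; D = -2B + 2W + 2X  [with B=5, W=16, X=-37]  = -52.
Change = -32 − (-52) = 20.

20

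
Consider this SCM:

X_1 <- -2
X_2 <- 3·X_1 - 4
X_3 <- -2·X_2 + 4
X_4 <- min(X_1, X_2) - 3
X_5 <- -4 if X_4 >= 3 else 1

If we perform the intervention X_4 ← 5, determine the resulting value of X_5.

Intervening sets X_4 = 5 and removes its equation (X_4 <- min(X_1, X_2) - 3).
X_5 = -4 if X_4 >= 3 else 1  [with X_4=5]  = -4

-4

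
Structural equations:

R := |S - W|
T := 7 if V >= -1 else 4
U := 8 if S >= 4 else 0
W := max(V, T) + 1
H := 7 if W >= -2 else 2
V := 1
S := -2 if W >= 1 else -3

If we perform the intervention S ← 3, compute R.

5

The intervention breaks the incoming arrows to S: S := -2 if W >= 1 else -3 no longer applies, and S = 3.
T = 7 if V >= -1 else 4  [with V=1]  = 7
W = max(V, T) + 1  [with V=1, T=7]  = 8
R = |S - W|  [with S=3, W=8]  = 5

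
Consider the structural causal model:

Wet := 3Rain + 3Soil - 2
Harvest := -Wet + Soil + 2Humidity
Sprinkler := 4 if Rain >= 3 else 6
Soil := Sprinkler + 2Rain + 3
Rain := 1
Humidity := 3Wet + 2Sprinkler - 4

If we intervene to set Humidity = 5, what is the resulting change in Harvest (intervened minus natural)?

The intervention breaks the incoming arrows to Humidity: Humidity := 3Wet + 2Sprinkler - 4 no longer applies, and Humidity = 5.
Sprinkler = 4 if Rain >= 3 else 6  [with Rain=1]  = 6
Soil = Sprinkler + 2Rain + 3  [with Sprinkler=6, Rain=1]  = 11
Wet = 3Rain + 3Soil - 2  [with Rain=1, Soil=11]  = 34
Harvest = -Wet + Soil + 2Humidity  [with Wet=34, Soil=11, Humidity=5]  = -13
Without intervention: Sprinkler = 4 if Rain >= 3 else 6  [with Rain=1]  = 6; Soil = Sprinkler + 2Rain + 3  [with Sprinkler=6, Rain=1]  = 11; Wet = 3Rain + 3Soil - 2  [with Rain=1, Soil=11]  = 34; Humidity = 3Wet + 2Sprinkler - 4  [with Wet=34, Sprinkler=6]  = 110; Harvest = -Wet + Soil + 2Humidity  [with Wet=34, Soil=11, Humidity=110]  = 197.
Change = -13 − 197 = -210.

-210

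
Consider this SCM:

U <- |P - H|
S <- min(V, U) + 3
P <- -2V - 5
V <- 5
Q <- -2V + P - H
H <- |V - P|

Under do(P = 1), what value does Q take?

Under do(P=1), the mechanism P <- -2V - 5 is discarded; P is fixed at 1.
H = |V - P|  [with V=5, P=1]  = 4
Q = -2V + P - H  [with V=5, P=1, H=4]  = -13

-13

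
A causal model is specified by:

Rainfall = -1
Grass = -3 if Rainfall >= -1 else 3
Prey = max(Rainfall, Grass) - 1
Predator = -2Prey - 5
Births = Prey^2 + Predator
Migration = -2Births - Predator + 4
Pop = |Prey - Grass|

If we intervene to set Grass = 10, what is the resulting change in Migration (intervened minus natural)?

-88

Under do(Grass=10), the mechanism Grass = -3 if Rainfall >= -1 else 3 is discarded; Grass is fixed at 10.
Prey = max(Rainfall, Grass) - 1  [with Rainfall=-1, Grass=10]  = 9
Predator = -2Prey - 5  [with Prey=9]  = -23
Births = Prey^2 + Predator  [with Prey=9, Predator=-23]  = 58
Migration = -2Births - Predator + 4  [with Births=58, Predator=-23]  = -89
Without intervention: Grass = -3 if Rainfall >= -1 else 3  [with Rainfall=-1]  = -3; Prey = max(Rainfall, Grass) - 1  [with Rainfall=-1, Grass=-3]  = -2; Predator = -2Prey - 5  [with Prey=-2]  = -1; Births = Prey^2 + Predator  [with Prey=-2, Predator=-1]  = 3; Migration = -2Births - Predator + 4  [with Births=3, Predator=-1]  = -1.
Change = -89 − (-1) = -88.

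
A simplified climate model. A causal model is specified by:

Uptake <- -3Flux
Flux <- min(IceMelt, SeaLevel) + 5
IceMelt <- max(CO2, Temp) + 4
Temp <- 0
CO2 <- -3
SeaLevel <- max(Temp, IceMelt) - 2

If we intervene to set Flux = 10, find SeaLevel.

The intervention breaks the incoming arrows to Flux: Flux <- min(IceMelt, SeaLevel) + 5 no longer applies, and Flux = 10.
Since SeaLevel is not a descendant of the intervened variable, it is unaffected.
IceMelt = max(CO2, Temp) + 4  [with CO2=-3, Temp=0]  = 4
SeaLevel = max(Temp, IceMelt) - 2  [with Temp=0, IceMelt=4]  = 2

2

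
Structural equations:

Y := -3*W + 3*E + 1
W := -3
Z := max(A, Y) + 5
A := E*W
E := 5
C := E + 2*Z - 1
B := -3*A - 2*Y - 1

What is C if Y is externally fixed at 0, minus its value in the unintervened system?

-50

The intervention breaks the incoming arrows to Y: Y := -3*W + 3*E + 1 no longer applies, and Y = 0.
A = E*W  [with E=5, W=-3]  = -15
Z = max(A, Y) + 5  [with A=-15, Y=0]  = 5
C = E + 2*Z - 1  [with E=5, Z=5]  = 14
Without intervention: Y = -3*W + 3*E + 1  [with W=-3, E=5]  = 25; A = E*W  [with E=5, W=-3]  = -15; Z = max(A, Y) + 5  [with A=-15, Y=25]  = 30; C = E + 2*Z - 1  [with E=5, Z=30]  = 64.
Change = 14 − 64 = -50.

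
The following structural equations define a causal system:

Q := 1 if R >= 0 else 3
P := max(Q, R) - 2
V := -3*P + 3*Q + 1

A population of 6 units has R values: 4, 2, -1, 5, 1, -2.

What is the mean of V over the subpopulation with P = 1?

Conditioning on P=1 selects the 2 unit(s) with R ∈ {-1, -2}. Their V values: 7, 7. Mean = 7.

7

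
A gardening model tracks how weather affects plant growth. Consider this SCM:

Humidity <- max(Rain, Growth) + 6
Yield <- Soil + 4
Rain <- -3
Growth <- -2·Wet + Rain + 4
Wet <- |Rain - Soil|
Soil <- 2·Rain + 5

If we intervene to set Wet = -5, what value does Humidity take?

17

do(Wet=-5) replaces the equation Wet <- |Rain - Soil| with the constant Wet = -5.
Growth = -2·Wet + Rain + 4  [with Wet=-5, Rain=-3]  = 11
Humidity = max(Rain, Growth) + 6  [with Rain=-3, Growth=11]  = 17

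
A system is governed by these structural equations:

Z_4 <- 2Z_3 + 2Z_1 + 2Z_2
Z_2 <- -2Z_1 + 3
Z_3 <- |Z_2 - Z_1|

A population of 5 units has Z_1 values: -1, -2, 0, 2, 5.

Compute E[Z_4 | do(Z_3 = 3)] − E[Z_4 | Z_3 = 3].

0.4

do(Z_3=3) breaks Z_3's dependence on Z_1. With Z_3=3 fixed, Z_4 across the units is 14, 16, 12, 8, 2, mean 10.4.
E[Z_4|Z_3=3] averages over only the 2 units with Z_3=3 (Z_1 = 0, 2): Z_4 = 12, 8, mean 10.
Difference = 10.4 − 10 = 0.4.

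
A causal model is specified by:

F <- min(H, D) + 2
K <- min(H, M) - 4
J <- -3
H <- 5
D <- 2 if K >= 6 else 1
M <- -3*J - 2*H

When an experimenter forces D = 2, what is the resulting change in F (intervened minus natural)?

The intervention breaks the incoming arrows to D: D <- 2 if K >= 6 else 1 no longer applies, and D = 2.
F = min(H, D) + 2  [with H=5, D=2]  = 4
Without intervention: M = -3*J - 2*H  [with J=-3, H=5]  = -1; K = min(H, M) - 4  [with H=5, M=-1]  = -5; D = 2 if K >= 6 else 1  [with K=-5]  = 1; F = min(H, D) + 2  [with H=5, D=1]  = 3.
Change = 4 − 3 = 1.

1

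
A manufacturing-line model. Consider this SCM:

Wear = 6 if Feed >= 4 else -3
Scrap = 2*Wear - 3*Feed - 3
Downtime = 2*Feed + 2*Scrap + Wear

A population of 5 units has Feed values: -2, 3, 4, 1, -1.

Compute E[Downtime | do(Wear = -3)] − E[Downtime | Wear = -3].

The intervention sets Wear=-3 in all 5 units regardless of Feed. Recomputing Downtime per unit gives -13, -33, -37, -25, -17; average -25.
E[Downtime|Wear=-3] averages over only the 4 units with Wear=-3 (Feed = -2, 3, 1, -1): Downtime = -13, -33, -25, -17, mean -22.
Difference = -25 − (-22) = -3.

-3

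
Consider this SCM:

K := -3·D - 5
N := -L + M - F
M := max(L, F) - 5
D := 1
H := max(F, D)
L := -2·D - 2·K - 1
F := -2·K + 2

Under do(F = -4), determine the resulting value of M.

8

Intervening sets F = -4 and removes its equation (F := -2·K + 2).
K = -3·D - 5  [with D=1]  = -8
L = -2·D - 2·K - 1  [with D=1, K=-8]  = 13
M = max(L, F) - 5  [with L=13, F=-4]  = 8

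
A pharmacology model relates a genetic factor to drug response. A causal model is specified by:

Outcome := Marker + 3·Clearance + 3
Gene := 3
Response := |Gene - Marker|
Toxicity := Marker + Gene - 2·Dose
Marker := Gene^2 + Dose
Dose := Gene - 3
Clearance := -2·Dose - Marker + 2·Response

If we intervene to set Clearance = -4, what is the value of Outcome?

0

Intervening sets Clearance = -4 and removes its equation (Clearance := -2·Dose - Marker + 2·Response).
Dose = Gene - 3  [with Gene=3]  = 0
Marker = Gene^2 + Dose  [with Gene=3, Dose=0]  = 9
Outcome = Marker + 3·Clearance + 3  [with Marker=9, Clearance=-4]  = 0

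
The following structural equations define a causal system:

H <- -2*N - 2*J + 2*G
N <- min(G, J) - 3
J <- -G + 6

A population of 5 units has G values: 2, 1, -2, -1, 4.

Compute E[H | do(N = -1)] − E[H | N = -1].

The intervention sets N=-1 in all 5 units regardless of G. Recomputing H per unit gives -2, -6, -18, -14, 6; average -6.8.
Observing N=-1 restricts to units where N's equation naturally yields -1: G ∈ {2, 4}. In that subpopulation H = -2, 6, mean 2.
Difference = -6.8 − 2 = -8.8.

-8.8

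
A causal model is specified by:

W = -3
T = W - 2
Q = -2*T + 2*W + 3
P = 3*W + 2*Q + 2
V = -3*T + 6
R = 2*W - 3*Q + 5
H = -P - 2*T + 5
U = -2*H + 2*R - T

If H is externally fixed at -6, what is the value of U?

do(H=-6) replaces the equation H = -P - 2*T + 5 with the constant H = -6.
T = W - 2  [with W=-3]  = -5
Q = -2*T + 2*W + 3  [with T=-5, W=-3]  = 7
R = 2*W - 3*Q + 5  [with W=-3, Q=7]  = -22
U = -2*H + 2*R - T  [with H=-6, R=-22, T=-5]  = -27

-27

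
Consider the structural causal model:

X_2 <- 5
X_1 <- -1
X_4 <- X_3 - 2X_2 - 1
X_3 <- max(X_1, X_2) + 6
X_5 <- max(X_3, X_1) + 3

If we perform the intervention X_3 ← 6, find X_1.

Under do(X_3=6), the mechanism X_3 <- max(X_1, X_2) + 6 is discarded; X_3 is fixed at 6.
X_1 is not downstream of the intervention, so its value is determined by the original equations.

-1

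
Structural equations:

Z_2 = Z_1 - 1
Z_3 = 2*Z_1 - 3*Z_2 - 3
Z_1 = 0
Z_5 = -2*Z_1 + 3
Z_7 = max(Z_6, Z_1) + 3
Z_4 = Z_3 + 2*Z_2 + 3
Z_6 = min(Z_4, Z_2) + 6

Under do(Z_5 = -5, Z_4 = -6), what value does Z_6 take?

Setting Z_5 = -5, Z_4 = -6 by intervention discards those variables' equations.
Z_2 = Z_1 - 1  [with Z_1=0]  = -1
Z_6 = min(Z_4, Z_2) + 6  [with Z_4=-6, Z_2=-1]  = 0

0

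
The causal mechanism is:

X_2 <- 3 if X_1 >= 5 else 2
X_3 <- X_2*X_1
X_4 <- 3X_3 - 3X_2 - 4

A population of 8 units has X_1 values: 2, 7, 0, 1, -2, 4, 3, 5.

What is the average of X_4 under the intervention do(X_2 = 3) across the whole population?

9.5

The intervention sets X_2=3 in all 8 units regardless of X_1. Recomputing X_4 per unit gives 5, 50, -13, -4, -31, 23, 14, 32; average 9.5.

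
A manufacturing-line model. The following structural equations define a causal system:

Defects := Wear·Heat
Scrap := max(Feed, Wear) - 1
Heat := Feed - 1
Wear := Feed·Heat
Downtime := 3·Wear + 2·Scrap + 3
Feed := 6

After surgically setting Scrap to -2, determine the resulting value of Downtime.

The intervention breaks the incoming arrows to Scrap: Scrap := max(Feed, Wear) - 1 no longer applies, and Scrap = -2.
Heat = Feed - 1  [with Feed=6]  = 5
Wear = Feed·Heat  [with Feed=6, Heat=5]  = 30
Downtime = 3·Wear + 2·Scrap + 3  [with Wear=30, Scrap=-2]  = 89

89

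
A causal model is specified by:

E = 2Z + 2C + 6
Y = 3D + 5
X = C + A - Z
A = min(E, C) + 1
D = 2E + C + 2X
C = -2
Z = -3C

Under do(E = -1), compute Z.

6

Under do(E=-1), the mechanism E = 2Z + 2C + 6 is discarded; E is fixed at -1.
Since Z is not a descendant of the intervened variable, it is unaffected.
Z = -3C  [with C=-2]  = 6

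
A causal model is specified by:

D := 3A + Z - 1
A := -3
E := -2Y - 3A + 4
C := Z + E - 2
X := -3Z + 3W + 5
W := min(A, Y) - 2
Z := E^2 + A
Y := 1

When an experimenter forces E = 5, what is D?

12

Under do(E=5), the mechanism E := -2Y - 3A + 4 is discarded; E is fixed at 5.
Z = E^2 + A  [with E=5, A=-3]  = 22
D = 3A + Z - 1  [with A=-3, Z=22]  = 12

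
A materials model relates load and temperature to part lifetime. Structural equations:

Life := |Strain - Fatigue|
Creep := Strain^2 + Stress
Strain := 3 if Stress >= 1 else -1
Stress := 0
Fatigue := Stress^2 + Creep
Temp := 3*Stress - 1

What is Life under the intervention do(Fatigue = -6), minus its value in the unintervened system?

The intervention breaks the incoming arrows to Fatigue: Fatigue := Stress^2 + Creep no longer applies, and Fatigue = -6.
Strain = 3 if Stress >= 1 else -1  [with Stress=0]  = -1
Life = |Strain - Fatigue|  [with Strain=-1, Fatigue=-6]  = 5
Without intervention: Strain = 3 if Stress >= 1 else -1  [with Stress=0]  = -1; Creep = Strain^2 + Stress  [with Strain=-1, Stress=0]  = 1; Fatigue = Stress^2 + Creep  [with Stress=0, Creep=1]  = 1; Life = |Strain - Fatigue|  [with Strain=-1, Fatigue=1]  = 2.
Change = 5 − 2 = 3.

3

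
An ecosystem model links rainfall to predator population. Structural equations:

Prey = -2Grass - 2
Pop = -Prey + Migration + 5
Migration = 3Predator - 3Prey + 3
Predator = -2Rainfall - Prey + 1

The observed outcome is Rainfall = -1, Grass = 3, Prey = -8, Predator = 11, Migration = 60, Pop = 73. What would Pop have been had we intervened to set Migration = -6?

7

The intervention breaks the incoming arrows to Migration: Migration = 3Predator - 3Prey + 3 no longer applies, and Migration = -6.
Prey = -2Grass - 2  [with Grass=3]  = -8
Pop = -Prey + Migration + 5  [with Prey=-8, Migration=-6]  = 7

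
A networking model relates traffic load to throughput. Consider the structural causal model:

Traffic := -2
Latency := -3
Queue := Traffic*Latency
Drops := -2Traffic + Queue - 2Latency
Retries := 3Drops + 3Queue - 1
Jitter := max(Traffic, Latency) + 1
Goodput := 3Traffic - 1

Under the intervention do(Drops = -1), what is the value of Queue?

Under do(Drops=-1), the mechanism Drops := -2Traffic + Queue - 2Latency is discarded; Drops is fixed at -1.
Since Queue is not a descendant of the intervened variable, it is unaffected.
Queue = Traffic*Latency  [with Traffic=-2, Latency=-3]  = 6

6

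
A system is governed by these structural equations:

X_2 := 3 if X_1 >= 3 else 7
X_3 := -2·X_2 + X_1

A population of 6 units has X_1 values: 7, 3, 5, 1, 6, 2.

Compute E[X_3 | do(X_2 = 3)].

-2

Under do(X_2=3), X_2's equation is replaced by X_2=3 for every unit. Per-unit X_3: 1, -3, -1, -5, 0, -4. Mean = -2.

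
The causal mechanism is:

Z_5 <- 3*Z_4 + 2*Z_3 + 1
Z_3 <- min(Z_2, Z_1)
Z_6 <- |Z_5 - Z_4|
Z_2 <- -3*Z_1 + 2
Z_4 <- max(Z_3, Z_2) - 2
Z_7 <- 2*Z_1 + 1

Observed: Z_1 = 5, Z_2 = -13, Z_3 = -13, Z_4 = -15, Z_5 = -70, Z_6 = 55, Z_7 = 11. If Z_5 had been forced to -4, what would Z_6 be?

11

The intervention breaks the incoming arrows to Z_5: Z_5 <- 3*Z_4 + 2*Z_3 + 1 no longer applies, and Z_5 = -4.
Z_2 = -3*Z_1 + 2  [with Z_1=5]  = -13
Z_3 = min(Z_2, Z_1)  [with Z_2=-13, Z_1=5]  = -13
Z_4 = max(Z_3, Z_2) - 2  [with Z_3=-13, Z_2=-13]  = -15
Z_6 = |Z_5 - Z_4|  [with Z_5=-4, Z_4=-15]  = 11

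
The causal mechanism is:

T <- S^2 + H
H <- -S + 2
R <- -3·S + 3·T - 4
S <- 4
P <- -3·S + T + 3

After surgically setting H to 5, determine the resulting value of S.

Under do(H=5), the mechanism H <- -S + 2 is discarded; H is fixed at 5.
S is not downstream of the intervention, so its value is determined by the original equations.

4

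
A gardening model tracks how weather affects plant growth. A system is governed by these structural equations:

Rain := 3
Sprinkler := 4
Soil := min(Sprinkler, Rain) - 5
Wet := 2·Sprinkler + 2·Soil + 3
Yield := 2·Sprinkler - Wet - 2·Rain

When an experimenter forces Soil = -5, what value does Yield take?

do(Soil=-5) replaces the equation Soil := min(Sprinkler, Rain) - 5 with the constant Soil = -5.
Wet = 2·Sprinkler + 2·Soil + 3  [with Sprinkler=4, Soil=-5]  = 1
Yield = 2·Sprinkler - Wet - 2·Rain  [with Sprinkler=4, Wet=1, Rain=3]  = 1

1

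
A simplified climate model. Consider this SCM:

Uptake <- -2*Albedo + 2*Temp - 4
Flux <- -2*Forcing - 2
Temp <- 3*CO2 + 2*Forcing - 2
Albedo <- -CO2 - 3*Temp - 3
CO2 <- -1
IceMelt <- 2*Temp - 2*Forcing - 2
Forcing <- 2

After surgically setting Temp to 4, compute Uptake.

32

The intervention breaks the incoming arrows to Temp: Temp <- 3*CO2 + 2*Forcing - 2 no longer applies, and Temp = 4.
Albedo = -CO2 - 3*Temp - 3  [with CO2=-1, Temp=4]  = -14
Uptake = -2*Albedo + 2*Temp - 4  [with Albedo=-14, Temp=4]  = 32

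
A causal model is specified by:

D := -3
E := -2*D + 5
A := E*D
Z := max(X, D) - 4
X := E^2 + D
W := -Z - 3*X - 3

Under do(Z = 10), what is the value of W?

The intervention breaks the incoming arrows to Z: Z := max(X, D) - 4 no longer applies, and Z = 10.
E = -2*D + 5  [with D=-3]  = 11
X = E^2 + D  [with E=11, D=-3]  = 118
W = -Z - 3*X - 3  [with Z=10, X=118]  = -367

-367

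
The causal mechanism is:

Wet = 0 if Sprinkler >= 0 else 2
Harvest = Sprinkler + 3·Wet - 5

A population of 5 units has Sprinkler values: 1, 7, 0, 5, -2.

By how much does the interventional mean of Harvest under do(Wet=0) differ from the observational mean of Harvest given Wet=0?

do(Wet=0) breaks Wet's dependence on Sprinkler. With Wet=0 fixed, Harvest across the units is -4, 2, -5, 0, -7, mean -2.8.
E[Harvest|Wet=0] averages over only the 4 units with Wet=0 (Sprinkler = 1, 7, 0, 5): Harvest = -4, 2, -5, 0, mean -1.75.
Difference = -2.8 − (-1.75) = -1.05.

-1.05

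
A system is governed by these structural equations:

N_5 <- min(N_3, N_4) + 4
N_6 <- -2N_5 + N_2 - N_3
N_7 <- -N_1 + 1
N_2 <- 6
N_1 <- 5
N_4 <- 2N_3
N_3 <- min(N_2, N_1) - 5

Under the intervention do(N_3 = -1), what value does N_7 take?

-4

The intervention breaks the incoming arrows to N_3: N_3 <- min(N_2, N_1) - 5 no longer applies, and N_3 = -1.
N_7 is not downstream of the intervention, so its value is determined by the original equations.
N_7 = -N_1 + 1  [with N_1=5]  = -4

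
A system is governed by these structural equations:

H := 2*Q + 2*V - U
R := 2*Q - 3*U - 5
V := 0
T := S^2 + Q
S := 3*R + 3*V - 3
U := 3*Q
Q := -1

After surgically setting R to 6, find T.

Under do(R=6), the mechanism R := 2*Q - 3*U - 5 is discarded; R is fixed at 6.
S = 3*R + 3*V - 3  [with R=6, V=0]  = 15
T = S^2 + Q  [with S=15, Q=-1]  = 224

224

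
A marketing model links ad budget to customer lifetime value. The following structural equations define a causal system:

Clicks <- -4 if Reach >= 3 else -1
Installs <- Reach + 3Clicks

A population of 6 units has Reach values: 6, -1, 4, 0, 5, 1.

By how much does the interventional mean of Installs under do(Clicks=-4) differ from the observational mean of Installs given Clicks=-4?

Under do(Clicks=-4), Clicks's equation is replaced by Clicks=-4 for every unit. Per-unit Installs: -6, -13, -8, -12, -7, -11. Mean = -9.5.
Observing Clicks=-4 restricts to units where Clicks's equation naturally yields -4: Reach ∈ {6, 4, 5}. In that subpopulation Installs = -6, -8, -7, mean -7.
Difference = -9.5 − (-7) = -2.5.

-2.5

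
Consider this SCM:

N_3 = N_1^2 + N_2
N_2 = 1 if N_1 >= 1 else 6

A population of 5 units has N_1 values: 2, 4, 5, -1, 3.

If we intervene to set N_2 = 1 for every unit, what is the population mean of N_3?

The intervention sets N_2=1 in all 5 units regardless of N_1. Recomputing N_3 per unit gives 5, 17, 26, 2, 10; average 12.

12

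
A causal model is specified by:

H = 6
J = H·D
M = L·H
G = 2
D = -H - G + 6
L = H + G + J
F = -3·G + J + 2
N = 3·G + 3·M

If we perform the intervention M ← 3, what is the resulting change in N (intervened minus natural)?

do(M=3) replaces the equation M = L·H with the constant M = 3.
N = 3·G + 3·M  [with G=2, M=3]  = 15
Without intervention: D = -H - G + 6  [with H=6, G=2]  = -2; J = H·D  [with H=6, D=-2]  = -12; L = H + G + J  [with H=6, G=2, J=-12]  = -4; M = L·H  [with L=-4, H=6]  = -24; N = 3·G + 3·M  [with G=2, M=-24]  = -66.
Change = 15 − (-66) = 81.

81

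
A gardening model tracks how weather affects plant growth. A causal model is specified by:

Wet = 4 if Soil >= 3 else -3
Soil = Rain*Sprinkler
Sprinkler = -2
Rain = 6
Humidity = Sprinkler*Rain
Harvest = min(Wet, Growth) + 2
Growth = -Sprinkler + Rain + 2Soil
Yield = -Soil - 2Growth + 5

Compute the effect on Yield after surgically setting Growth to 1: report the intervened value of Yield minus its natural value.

-34

Under do(Growth=1), the mechanism Growth = -Sprinkler + Rain + 2Soil is discarded; Growth is fixed at 1.
Soil = Rain*Sprinkler  [with Rain=6, Sprinkler=-2]  = -12
Yield = -Soil - 2Growth + 5  [with Soil=-12, Growth=1]  = 15
Without intervention: Soil = Rain*Sprinkler  [with Rain=6, Sprinkler=-2]  = -12; Growth = -Sprinkler + Rain + 2Soil  [with Sprinkler=-2, Rain=6, Soil=-12]  = -16; Yield = -Soil - 2Growth + 5  [with Soil=-12, Growth=-16]  = 49.
Change = 15 − 49 = -34.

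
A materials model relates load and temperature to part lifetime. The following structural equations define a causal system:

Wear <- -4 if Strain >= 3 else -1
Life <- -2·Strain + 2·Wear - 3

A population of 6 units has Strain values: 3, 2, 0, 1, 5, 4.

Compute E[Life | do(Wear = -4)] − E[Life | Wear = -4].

3

Under do(Wear=-4), Wear's equation is replaced by Wear=-4 for every unit. Per-unit Life: -17, -15, -11, -13, -21, -19. Mean = -16.
E[Life|Wear=-4] averages over only the 3 units with Wear=-4 (Strain = 3, 5, 4): Life = -17, -21, -19, mean -19.
Difference = -16 − (-19) = 3.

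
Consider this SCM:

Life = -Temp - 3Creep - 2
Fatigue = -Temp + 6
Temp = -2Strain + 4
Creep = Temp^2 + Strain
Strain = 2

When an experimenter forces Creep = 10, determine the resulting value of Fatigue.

6

The intervention breaks the incoming arrows to Creep: Creep = Temp^2 + Strain no longer applies, and Creep = 10.
Fatigue is not downstream of the intervention, so its value is determined by the original equations.
Temp = -2Strain + 4  [with Strain=2]  = 0
Fatigue = -Temp + 6  [with Temp=0]  = 6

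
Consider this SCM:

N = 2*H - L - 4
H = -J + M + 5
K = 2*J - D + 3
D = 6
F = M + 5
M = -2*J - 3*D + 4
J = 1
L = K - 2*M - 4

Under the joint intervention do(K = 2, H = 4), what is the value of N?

-26

Setting K = 2, H = 4 by intervention discards those variables' equations.
M = -2*J - 3*D + 4  [with J=1, D=6]  = -16
L = K - 2*M - 4  [with K=2, M=-16]  = 30
N = 2*H - L - 4  [with H=4, L=30]  = -26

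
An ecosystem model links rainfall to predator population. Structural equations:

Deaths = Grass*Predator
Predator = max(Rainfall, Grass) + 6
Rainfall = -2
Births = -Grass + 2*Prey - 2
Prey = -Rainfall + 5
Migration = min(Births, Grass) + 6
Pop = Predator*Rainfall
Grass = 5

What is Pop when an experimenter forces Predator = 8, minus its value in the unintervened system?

6

do(Predator=8) replaces the equation Predator = max(Rainfall, Grass) + 6 with the constant Predator = 8.
Pop = Predator*Rainfall  [with Predator=8, Rainfall=-2]  = -16
Without intervention: Predator = max(Rainfall, Grass) + 6  [with Rainfall=-2, Grass=5]  = 11; Pop = Predator*Rainfall  [with Predator=11, Rainfall=-2]  = -22.
Change = -16 − (-22) = 6.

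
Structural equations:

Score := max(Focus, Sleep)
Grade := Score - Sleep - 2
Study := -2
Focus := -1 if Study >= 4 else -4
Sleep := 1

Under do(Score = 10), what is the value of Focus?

Under do(Score=10), the mechanism Score := max(Focus, Sleep) is discarded; Score is fixed at 10.
Since Focus is not a descendant of the intervened variable, it is unaffected.
Focus = -1 if Study >= 4 else -4  [with Study=-2]  = -4

-4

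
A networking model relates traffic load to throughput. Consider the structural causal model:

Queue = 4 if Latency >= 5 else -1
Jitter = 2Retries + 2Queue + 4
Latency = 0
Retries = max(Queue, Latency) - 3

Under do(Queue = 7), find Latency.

0

Under do(Queue=7), the mechanism Queue = 4 if Latency >= 5 else -1 is discarded; Queue is fixed at 7.
Latency is not downstream of the intervention, so its value is determined by the original equations.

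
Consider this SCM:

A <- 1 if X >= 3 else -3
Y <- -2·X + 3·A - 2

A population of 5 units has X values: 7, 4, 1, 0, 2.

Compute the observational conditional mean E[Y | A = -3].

Observing A=-3 restricts to units where A's equation naturally yields -3: X ∈ {1, 0, 2}. In that subpopulation Y = -13, -11, -15, mean -13.

-13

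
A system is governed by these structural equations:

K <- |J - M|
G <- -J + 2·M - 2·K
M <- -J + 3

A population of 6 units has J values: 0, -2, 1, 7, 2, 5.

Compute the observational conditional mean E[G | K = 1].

-0.5

E[G|K=1] averages over only the 2 units with K=1 (J = 1, 2): G = 1, -2, mean -0.5.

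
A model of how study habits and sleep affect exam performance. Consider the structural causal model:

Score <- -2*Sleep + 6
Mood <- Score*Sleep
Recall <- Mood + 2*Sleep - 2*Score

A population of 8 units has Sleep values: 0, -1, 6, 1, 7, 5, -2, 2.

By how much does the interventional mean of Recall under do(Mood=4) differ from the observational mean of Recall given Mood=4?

4.5

Under do(Mood=4), Mood's equation is replaced by Mood=4 for every unit. Per-unit Recall: -8, -14, 28, -2, 34, 22, -20, 4. Mean = 5.5.
Conditioning on Mood=4 selects the 2 unit(s) with Sleep ∈ {1, 2}. Their Recall values: -2, 4. Mean = 1.
Difference = 5.5 − 1 = 4.5.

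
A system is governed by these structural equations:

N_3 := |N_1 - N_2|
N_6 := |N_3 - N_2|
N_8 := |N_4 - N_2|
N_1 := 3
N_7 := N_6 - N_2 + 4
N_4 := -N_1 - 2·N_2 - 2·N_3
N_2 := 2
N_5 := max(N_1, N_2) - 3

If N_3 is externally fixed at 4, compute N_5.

0

do(N_3=4) replaces the equation N_3 := |N_1 - N_2| with the constant N_3 = 4.
N_5 is not downstream of the intervention, so its value is determined by the original equations.
N_5 = max(N_1, N_2) - 3  [with N_1=3, N_2=2]  = 0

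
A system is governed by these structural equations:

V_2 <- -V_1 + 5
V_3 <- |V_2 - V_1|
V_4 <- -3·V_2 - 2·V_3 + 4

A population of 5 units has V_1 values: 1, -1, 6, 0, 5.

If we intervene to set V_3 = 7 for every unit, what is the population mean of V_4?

Every unit gets V_3=7 under the intervention. V_4 values become -22, -28, -7, -25, -10; E[V_4|do(V_3=7)] = -18.4.

-18.4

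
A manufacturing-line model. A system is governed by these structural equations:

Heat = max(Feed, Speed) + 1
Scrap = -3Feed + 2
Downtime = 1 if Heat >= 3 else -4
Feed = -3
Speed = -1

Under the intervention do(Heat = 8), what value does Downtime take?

1

do(Heat=8) replaces the equation Heat = max(Feed, Speed) + 1 with the constant Heat = 8.
Downtime = 1 if Heat >= 3 else -4  [with Heat=8]  = 1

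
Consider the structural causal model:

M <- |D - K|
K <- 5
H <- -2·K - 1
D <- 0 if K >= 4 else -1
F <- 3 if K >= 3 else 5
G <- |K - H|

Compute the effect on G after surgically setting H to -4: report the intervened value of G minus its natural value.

-7

do(H=-4) replaces the equation H <- -2·K - 1 with the constant H = -4.
G = |K - H|  [with K=5, H=-4]  = 9
Without intervention: H = -2·K - 1  [with K=5]  = -11; G = |K - H|  [with K=5, H=-11]  = 16.
Change = 9 − 16 = -7.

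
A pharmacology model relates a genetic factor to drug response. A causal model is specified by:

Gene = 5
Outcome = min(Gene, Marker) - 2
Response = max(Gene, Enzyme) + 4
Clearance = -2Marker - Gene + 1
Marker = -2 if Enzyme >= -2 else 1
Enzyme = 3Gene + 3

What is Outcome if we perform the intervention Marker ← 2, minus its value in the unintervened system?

4

The intervention breaks the incoming arrows to Marker: Marker = -2 if Enzyme >= -2 else 1 no longer applies, and Marker = 2.
Outcome = min(Gene, Marker) - 2  [with Gene=5, Marker=2]  = 0
Without intervention: Enzyme = 3Gene + 3  [with Gene=5]  = 18; Marker = -2 if Enzyme >= -2 else 1  [with Enzyme=18]  = -2; Outcome = min(Gene, Marker) - 2  [with Gene=5, Marker=-2]  = -4.
Change = 0 − (-4) = 4.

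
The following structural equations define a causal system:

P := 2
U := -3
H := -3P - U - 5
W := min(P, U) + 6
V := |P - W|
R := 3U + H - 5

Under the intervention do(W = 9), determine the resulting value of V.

7

Intervening sets W = 9 and removes its equation (W := min(P, U) + 6).
V = |P - W|  [with P=2, W=9]  = 7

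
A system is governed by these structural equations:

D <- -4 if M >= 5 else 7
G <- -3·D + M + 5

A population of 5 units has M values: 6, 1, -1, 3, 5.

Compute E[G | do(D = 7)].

-13.2

Under do(D=7), D's equation is replaced by D=7 for every unit. Per-unit G: -10, -15, -17, -13, -11. Mean = -13.2.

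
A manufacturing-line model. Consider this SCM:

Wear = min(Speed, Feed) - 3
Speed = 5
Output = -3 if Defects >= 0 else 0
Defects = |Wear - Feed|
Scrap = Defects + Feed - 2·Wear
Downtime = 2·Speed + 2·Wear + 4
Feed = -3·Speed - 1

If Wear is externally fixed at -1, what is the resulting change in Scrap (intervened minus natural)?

do(Wear=-1) replaces the equation Wear = min(Speed, Feed) - 3 with the constant Wear = -1.
Feed = -3·Speed - 1  [with Speed=5]  = -16
Defects = |Wear - Feed|  [with Wear=-1, Feed=-16]  = 15
Scrap = Defects + Feed - 2·Wear  [with Defects=15, Feed=-16, Wear=-1]  = 1
Without intervention: Feed = -3·Speed - 1  [with Speed=5]  = -16; Wear = min(Speed, Feed) - 3  [with Speed=5, Feed=-16]  = -19; Defects = |Wear - Feed|  [with Wear=-19, Feed=-16]  = 3; Scrap = Defects + Feed - 2·Wear  [with Defects=3, Feed=-16, Wear=-19]  = 25.
Change = 1 − 25 = -24.

-24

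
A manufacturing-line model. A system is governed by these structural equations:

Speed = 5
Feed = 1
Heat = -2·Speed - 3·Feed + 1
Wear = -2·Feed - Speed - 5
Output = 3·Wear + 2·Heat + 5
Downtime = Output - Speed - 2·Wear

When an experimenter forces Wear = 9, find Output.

Intervening sets Wear = 9 and removes its equation (Wear = -2·Feed - Speed - 5).
Heat = -2·Speed - 3·Feed + 1  [with Speed=5, Feed=1]  = -12
Output = 3·Wear + 2·Heat + 5  [with Wear=9, Heat=-12]  = 8

8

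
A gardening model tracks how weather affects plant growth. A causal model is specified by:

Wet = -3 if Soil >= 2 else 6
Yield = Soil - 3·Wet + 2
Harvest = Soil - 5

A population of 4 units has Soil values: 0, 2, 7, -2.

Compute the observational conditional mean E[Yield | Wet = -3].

15.5

E[Yield|Wet=-3] averages over only the 2 units with Wet=-3 (Soil = 2, 7): Yield = 13, 18, mean 15.5.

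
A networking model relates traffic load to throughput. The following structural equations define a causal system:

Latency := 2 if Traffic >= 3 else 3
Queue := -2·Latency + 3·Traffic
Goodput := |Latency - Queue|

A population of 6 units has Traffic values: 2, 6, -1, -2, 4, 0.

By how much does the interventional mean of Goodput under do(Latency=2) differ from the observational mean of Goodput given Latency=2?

-1.5

Under do(Latency=2), Latency's equation is replaced by Latency=2 for every unit. Per-unit Goodput: 0, 12, 9, 12, 6, 6. Mean = 7.5.
Observing Latency=2 restricts to units where Latency's equation naturally yields 2: Traffic ∈ {6, 4}. In that subpopulation Goodput = 12, 6, mean 9.
Difference = 7.5 − 9 = -1.5.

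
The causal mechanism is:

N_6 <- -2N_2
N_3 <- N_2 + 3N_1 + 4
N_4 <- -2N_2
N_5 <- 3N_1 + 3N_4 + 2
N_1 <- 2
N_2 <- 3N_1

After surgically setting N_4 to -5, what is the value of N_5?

Intervening sets N_4 = -5 and removes its equation (N_4 <- -2N_2).
N_5 = 3N_1 + 3N_4 + 2  [with N_1=2, N_4=-5]  = -7

-7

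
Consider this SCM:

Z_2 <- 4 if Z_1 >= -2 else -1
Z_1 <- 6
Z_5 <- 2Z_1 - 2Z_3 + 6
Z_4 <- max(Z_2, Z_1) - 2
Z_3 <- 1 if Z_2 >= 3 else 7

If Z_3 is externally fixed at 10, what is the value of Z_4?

The intervention breaks the incoming arrows to Z_3: Z_3 <- 1 if Z_2 >= 3 else 7 no longer applies, and Z_3 = 10.
Z_4 is not downstream of the intervention, so its value is determined by the original equations.
Z_2 = 4 if Z_1 >= -2 else -1  [with Z_1=6]  = 4
Z_4 = max(Z_2, Z_1) - 2  [with Z_2=4, Z_1=6]  = 4

4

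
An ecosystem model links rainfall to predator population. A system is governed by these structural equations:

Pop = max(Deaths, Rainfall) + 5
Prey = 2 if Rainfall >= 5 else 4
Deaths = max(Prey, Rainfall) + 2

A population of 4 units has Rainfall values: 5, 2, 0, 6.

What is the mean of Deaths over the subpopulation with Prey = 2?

E[Deaths|Prey=2] averages over only the 2 units with Prey=2 (Rainfall = 5, 6): Deaths = 7, 8, mean 7.5.

7.5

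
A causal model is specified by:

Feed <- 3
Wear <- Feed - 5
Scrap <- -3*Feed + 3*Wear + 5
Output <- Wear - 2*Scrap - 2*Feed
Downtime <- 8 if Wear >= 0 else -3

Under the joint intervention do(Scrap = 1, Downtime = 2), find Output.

-10

The joint intervention fixes Scrap = 1, Downtime = 2, removing each variable's own equation.
Wear = Feed - 5  [with Feed=3]  = -2
Output = Wear - 2*Scrap - 2*Feed  [with Wear=-2, Scrap=1, Feed=3]  = -10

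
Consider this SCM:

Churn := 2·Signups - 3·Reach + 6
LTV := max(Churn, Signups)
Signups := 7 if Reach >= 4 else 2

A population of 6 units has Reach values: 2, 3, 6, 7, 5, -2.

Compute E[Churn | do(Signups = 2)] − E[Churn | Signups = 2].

Every unit gets Signups=2 under the intervention. Churn values become 4, 1, -8, -11, -5, 16; E[Churn|do(Signups=2)] = -0.5.
E[Churn|Signups=2] averages over only the 3 units with Signups=2 (Reach = 2, 3, -2): Churn = 4, 1, 16, mean 7.
Difference = -0.5 − 7 = -7.5.

-7.5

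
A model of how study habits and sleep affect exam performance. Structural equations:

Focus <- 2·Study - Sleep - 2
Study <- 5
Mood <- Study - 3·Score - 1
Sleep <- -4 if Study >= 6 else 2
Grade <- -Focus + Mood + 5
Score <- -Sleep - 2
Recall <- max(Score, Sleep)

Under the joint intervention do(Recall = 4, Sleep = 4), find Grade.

Setting Recall = 4, Sleep = 4 by intervention discards those variables' equations.
Focus = 2·Study - Sleep - 2  [with Study=5, Sleep=4]  = 4
Score = -Sleep - 2  [with Sleep=4]  = -6
Mood = Study - 3·Score - 1  [with Study=5, Score=-6]  = 22
Grade = -Focus + Mood + 5  [with Focus=4, Mood=22]  = 23

23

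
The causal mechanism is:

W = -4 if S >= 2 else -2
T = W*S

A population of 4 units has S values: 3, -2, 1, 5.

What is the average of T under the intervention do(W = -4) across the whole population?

The intervention sets W=-4 in all 4 units regardless of S. Recomputing T per unit gives -12, 8, -4, -20; average -7.

-7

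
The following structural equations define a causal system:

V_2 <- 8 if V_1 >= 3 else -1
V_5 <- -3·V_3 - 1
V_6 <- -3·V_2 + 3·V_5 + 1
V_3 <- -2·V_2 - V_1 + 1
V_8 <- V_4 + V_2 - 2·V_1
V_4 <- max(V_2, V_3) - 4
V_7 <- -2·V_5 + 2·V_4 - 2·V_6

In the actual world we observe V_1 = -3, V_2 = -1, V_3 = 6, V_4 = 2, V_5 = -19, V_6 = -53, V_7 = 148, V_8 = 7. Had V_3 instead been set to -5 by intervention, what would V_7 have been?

-130

The intervention breaks the incoming arrows to V_3: V_3 <- -2·V_2 - V_1 + 1 no longer applies, and V_3 = -5.
V_2 = 8 if V_1 >= 3 else -1  [with V_1=-3]  = -1
V_4 = max(V_2, V_3) - 4  [with V_2=-1, V_3=-5]  = -5
V_5 = -3·V_3 - 1  [with V_3=-5]  = 14
V_6 = -3·V_2 + 3·V_5 + 1  [with V_2=-1, V_5=14]  = 46
V_7 = -2·V_5 + 2·V_4 - 2·V_6  [with V_5=14, V_4=-5, V_6=46]  = -130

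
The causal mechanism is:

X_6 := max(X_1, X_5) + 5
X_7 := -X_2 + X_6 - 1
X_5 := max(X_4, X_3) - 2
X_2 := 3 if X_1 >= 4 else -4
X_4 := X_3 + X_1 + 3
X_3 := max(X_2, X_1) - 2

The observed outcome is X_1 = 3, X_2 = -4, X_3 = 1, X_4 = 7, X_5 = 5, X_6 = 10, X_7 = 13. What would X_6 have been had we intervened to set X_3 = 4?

The intervention breaks the incoming arrows to X_3: X_3 := max(X_2, X_1) - 2 no longer applies, and X_3 = 4.
X_4 = X_3 + X_1 + 3  [with X_3=4, X_1=3]  = 10
X_5 = max(X_4, X_3) - 2  [with X_4=10, X_3=4]  = 8
X_6 = max(X_1, X_5) + 5  [with X_1=3, X_5=8]  = 13

13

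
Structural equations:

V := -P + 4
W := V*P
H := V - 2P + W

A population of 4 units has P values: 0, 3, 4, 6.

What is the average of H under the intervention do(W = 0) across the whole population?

Every unit gets W=0 under the intervention. H values become 4, -5, -8, -14; E[H|do(W=0)] = -5.75.

-5.75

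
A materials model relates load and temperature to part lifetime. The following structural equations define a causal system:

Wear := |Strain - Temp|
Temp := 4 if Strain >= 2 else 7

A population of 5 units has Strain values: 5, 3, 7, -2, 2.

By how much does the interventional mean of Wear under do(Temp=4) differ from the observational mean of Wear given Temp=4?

0.85

The intervention sets Temp=4 in all 5 units regardless of Strain. Recomputing Wear per unit gives 1, 1, 3, 6, 2; average 2.6.
Conditioning on Temp=4 selects the 4 unit(s) with Strain ∈ {5, 3, 7, 2}. Their Wear values: 1, 1, 3, 2. Mean = 1.75.
Difference = 2.6 − 1.75 = 0.85.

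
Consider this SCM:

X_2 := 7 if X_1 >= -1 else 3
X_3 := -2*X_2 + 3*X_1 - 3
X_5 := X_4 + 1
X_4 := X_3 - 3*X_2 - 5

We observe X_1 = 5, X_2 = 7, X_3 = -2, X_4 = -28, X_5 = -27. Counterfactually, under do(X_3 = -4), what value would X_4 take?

-30

The intervention breaks the incoming arrows to X_3: X_3 := -2*X_2 + 3*X_1 - 3 no longer applies, and X_3 = -4.
X_2 = 7 if X_1 >= -1 else 3  [with X_1=5]  = 7
X_4 = X_3 - 3*X_2 - 5  [with X_3=-4, X_2=7]  = -30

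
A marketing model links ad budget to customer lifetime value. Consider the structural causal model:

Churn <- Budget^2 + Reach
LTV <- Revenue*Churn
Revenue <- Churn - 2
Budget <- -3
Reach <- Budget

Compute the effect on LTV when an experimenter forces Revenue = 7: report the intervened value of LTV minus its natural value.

18

Intervening sets Revenue = 7 and removes its equation (Revenue <- Churn - 2).
Reach = Budget  [with Budget=-3]  = -3
Churn = Budget^2 + Reach  [with Budget=-3, Reach=-3]  = 6
LTV = Revenue*Churn  [with Revenue=7, Churn=6]  = 42
Without intervention: Reach = Budget  [with Budget=-3]  = -3; Churn = Budget^2 + Reach  [with Budget=-3, Reach=-3]  = 6; Revenue = Churn - 2  [with Churn=6]  = 4; LTV = Revenue*Churn  [with Revenue=4, Churn=6]  = 24.
Change = 42 − 24 = 18.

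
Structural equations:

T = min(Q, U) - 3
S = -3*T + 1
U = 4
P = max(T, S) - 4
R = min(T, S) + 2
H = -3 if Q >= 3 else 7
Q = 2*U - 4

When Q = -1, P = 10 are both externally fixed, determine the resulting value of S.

13

Under do(Q = -1, P = 10), each intervened variable's structural equation is replaced by its fixed value.
T = min(Q, U) - 3  [with Q=-1, U=4]  = -4
S = -3*T + 1  [with T=-4]  = 13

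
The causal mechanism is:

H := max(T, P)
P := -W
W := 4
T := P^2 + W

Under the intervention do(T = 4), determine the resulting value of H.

The intervention breaks the incoming arrows to T: T := P^2 + W no longer applies, and T = 4.
P = -W  [with W=4]  = -4
H = max(T, P)  [with T=4, P=-4]  = 4

4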